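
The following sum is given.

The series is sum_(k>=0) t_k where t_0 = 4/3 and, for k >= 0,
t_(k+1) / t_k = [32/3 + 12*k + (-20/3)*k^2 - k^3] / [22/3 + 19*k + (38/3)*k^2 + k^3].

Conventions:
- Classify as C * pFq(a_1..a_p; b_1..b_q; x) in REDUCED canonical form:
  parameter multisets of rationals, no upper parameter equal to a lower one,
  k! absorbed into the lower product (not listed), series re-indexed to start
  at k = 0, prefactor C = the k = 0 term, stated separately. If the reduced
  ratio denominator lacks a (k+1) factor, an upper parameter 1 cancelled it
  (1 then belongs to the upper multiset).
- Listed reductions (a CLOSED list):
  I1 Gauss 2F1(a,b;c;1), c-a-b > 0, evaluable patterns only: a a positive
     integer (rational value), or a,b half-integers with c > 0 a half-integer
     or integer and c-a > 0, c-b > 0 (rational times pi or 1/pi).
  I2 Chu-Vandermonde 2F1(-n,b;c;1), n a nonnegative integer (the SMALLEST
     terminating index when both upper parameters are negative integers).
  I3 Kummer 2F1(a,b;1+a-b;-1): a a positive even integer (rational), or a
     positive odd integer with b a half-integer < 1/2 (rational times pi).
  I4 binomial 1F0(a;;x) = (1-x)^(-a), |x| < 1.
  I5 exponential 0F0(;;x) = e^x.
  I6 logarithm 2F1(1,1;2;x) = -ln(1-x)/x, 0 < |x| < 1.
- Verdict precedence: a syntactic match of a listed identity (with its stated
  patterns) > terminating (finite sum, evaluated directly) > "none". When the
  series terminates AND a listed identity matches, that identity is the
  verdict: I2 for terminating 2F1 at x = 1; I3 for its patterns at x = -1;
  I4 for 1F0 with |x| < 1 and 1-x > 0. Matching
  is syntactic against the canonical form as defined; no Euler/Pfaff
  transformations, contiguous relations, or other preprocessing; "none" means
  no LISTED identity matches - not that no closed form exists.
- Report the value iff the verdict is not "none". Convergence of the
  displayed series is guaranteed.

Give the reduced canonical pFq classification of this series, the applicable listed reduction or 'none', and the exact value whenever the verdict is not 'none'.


First insight: t_0 being 4/3, cancel k + 2/3 from the displayed ratio first; then prefactor 4/3.
Consecutive-term ratio: r(k) = (-1) * (k-2) (k+8) / [(k+11) (k+1)] - rational in k, leading ratio (-1); with t_0 = 4/3, classification follows.

Canonical form: C = 4/3 times 2F1 with upper {-2, 8}, lower {11}, x = -1. Verdict: Kummer (I3) fires (x = -1; c = 11 equals 1+a-b for upper {-2, 8}: listed pattern). Sum: 4.


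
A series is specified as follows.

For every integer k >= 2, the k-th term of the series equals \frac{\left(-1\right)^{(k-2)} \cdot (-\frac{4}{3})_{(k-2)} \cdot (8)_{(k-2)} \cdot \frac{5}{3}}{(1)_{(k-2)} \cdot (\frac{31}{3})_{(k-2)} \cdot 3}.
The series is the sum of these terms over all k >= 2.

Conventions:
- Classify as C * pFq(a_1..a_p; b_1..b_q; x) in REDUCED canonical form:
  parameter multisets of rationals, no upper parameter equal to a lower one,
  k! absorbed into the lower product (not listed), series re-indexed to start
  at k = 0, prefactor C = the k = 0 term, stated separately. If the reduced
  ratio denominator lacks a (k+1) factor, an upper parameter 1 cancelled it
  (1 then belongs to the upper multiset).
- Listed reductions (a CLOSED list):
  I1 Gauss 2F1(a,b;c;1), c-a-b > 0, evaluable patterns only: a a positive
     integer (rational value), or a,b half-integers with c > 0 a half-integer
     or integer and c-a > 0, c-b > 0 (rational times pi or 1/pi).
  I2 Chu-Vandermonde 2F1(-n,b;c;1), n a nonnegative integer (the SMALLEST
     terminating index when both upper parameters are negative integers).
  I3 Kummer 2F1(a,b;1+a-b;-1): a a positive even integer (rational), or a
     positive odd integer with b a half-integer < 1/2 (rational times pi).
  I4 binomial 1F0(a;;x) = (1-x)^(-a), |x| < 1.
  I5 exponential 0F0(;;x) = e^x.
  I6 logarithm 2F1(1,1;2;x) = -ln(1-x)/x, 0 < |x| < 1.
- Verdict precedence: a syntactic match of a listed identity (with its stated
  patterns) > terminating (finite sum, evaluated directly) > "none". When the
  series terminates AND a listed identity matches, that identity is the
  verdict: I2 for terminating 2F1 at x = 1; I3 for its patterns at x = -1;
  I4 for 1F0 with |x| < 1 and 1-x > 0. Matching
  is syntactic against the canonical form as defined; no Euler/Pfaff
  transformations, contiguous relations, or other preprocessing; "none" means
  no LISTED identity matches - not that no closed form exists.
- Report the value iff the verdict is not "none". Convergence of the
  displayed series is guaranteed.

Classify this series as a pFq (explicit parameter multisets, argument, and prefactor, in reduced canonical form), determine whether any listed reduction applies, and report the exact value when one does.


The series (x = -1) is 2F1: upper {-\frac{4}{3}, 8}, lower {\frac{31}{3}}, prefactor \frac{5}{9}. Verdict: Kummer's theorem (I3) matches (x = -1; c = \frac{31}{3} equals 1+a-b for upper {-\frac{4}{3}, 8}: listed pattern). Value: \frac{5225}{4374}.

Key observation: x = -1 and the constant factors (prefactor 5/9) combine into one prefactor.
Step ratio: r(k) = -1 * (k-\frac{4}{3}) (k+8) / [(k+\frac{31}{3}) (k+1)] - rational; roots negated = parameters, x = -1, C = \frac{5}{9}.


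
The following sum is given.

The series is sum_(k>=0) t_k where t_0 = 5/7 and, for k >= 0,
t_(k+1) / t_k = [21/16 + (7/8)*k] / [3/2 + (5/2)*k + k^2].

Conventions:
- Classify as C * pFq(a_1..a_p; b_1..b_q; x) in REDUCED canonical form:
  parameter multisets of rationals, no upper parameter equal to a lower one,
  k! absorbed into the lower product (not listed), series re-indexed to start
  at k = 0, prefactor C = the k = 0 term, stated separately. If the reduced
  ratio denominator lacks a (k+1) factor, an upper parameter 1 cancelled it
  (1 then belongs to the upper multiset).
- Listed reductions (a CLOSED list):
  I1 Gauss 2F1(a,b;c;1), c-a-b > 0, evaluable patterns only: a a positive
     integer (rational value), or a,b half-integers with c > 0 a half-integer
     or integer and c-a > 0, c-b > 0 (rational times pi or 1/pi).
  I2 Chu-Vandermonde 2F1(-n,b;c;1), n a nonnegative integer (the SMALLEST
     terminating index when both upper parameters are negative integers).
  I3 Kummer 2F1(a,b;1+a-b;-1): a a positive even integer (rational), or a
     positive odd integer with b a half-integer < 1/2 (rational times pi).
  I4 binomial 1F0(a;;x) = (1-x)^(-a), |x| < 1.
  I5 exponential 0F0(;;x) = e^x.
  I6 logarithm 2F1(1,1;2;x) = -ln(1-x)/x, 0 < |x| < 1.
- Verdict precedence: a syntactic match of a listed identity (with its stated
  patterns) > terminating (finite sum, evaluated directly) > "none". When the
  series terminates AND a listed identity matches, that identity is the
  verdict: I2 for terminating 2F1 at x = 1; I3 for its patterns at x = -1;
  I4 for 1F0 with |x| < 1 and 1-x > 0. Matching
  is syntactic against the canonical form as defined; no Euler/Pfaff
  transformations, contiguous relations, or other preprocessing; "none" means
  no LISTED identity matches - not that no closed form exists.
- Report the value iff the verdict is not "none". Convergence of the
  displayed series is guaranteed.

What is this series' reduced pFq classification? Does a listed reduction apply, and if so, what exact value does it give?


Canonical form: C = 5/7 times 0F0 with upper {-}, lower {-}, x = 7/8. Verdict: exponential (I5) fires (the 0F0 exponential series at x = 7/8). Its exact value is (5/7) * e^(7/8).

Structural cue: x = (7/8) and the ratio is unreduced: k + 3/2 divides both sides (C = 5/7, x = 7/8).
Term ratio: r(k) = (7/8) * 1 / [(k+1)] ; factor over Q: parameters, x = (7/8), and C = 5/7.


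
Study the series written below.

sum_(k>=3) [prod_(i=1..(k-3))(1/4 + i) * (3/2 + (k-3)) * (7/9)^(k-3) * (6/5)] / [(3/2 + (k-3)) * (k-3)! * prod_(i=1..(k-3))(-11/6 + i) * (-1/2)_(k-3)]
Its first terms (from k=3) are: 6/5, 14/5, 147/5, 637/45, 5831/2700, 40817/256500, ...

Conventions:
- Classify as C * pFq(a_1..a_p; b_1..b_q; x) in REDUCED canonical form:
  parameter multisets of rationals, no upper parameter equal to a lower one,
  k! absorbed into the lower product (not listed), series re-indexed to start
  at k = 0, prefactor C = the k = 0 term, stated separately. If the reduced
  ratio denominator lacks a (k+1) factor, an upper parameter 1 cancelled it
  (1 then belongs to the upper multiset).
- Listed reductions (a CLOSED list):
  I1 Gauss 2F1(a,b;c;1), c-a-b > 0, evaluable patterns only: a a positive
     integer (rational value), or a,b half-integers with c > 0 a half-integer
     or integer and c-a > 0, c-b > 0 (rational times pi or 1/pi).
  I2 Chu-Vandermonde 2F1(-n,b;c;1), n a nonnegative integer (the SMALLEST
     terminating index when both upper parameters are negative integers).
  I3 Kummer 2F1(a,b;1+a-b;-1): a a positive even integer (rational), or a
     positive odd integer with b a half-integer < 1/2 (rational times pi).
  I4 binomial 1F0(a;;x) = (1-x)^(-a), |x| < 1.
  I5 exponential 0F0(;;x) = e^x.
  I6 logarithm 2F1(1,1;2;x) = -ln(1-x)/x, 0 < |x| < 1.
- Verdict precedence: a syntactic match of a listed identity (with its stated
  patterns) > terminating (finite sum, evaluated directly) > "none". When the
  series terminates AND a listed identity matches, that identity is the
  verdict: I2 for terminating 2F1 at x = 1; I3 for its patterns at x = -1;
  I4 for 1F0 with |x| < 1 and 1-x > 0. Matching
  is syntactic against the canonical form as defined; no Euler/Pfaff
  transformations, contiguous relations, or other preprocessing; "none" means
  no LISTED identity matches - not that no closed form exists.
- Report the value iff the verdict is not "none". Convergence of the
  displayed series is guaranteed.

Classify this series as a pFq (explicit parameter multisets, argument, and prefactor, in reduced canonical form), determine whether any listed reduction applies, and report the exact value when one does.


Canonical form: C = 6/5 times 1F2 with upper {5/4}, lower {-5/6, -1/2}, x = 7/9. Verdict: none here - no I1-I6 shape fits x = 7/9 with lower {-5/6, -1/2}.

First insight: x = (7/9) and k + 3/2 divides numerator and denominator alike; C = 6/5, x = 7/9 after cancelling.
Adjacent-term ratio: r(k) = (7/9) * (k+5/4) / [(k-5/6) (k-1/2) (k+1)] ; factor over Q: parameters, x = (7/9), and C = 6/5.


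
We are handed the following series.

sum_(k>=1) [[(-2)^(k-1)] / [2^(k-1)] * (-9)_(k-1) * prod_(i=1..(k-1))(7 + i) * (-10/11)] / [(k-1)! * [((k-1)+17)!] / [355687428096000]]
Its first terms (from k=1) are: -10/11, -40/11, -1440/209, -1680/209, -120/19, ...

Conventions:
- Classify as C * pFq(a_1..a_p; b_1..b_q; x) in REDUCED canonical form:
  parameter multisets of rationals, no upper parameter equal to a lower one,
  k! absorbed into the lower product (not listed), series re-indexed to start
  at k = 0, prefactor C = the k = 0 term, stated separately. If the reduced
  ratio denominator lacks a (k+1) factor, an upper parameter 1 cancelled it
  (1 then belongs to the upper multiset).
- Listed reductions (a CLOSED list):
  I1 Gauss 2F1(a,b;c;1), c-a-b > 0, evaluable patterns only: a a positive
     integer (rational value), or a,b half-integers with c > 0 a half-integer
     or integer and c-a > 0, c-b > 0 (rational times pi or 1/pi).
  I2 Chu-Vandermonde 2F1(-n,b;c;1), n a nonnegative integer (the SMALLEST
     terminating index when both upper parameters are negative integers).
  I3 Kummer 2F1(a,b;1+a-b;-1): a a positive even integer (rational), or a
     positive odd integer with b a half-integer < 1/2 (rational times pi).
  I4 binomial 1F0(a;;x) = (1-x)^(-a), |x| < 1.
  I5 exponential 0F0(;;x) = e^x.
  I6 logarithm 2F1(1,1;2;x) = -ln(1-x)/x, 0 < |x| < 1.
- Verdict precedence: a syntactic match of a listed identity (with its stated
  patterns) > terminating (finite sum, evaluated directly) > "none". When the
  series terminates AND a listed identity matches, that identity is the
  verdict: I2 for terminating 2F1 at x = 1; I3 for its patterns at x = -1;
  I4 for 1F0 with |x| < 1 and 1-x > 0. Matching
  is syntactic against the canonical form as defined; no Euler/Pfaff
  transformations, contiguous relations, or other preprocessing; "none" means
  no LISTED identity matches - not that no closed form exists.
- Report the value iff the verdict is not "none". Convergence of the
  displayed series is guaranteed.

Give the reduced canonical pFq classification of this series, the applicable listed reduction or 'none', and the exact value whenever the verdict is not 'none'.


Prefactor -10/11, argument -1: 2F1 with upper {-9, 8} over lower {18}. Verdict at x = -1: Kummer (I3) matches (x = -1; c = 18 equals 1+a-b for upper {-9, 8}: listed pattern). Value: -340/11.

First insight: t_0 being -10/11, the denominator's factorial ratio (prefactor -10/11) is a lower Pochhammer.
Step ratio: r(k) = (-1) * (k-9) (k+8) / [(k+18) (k+1)] - rational in k. x = (-1); t_0 = -10/11; negate the roots.


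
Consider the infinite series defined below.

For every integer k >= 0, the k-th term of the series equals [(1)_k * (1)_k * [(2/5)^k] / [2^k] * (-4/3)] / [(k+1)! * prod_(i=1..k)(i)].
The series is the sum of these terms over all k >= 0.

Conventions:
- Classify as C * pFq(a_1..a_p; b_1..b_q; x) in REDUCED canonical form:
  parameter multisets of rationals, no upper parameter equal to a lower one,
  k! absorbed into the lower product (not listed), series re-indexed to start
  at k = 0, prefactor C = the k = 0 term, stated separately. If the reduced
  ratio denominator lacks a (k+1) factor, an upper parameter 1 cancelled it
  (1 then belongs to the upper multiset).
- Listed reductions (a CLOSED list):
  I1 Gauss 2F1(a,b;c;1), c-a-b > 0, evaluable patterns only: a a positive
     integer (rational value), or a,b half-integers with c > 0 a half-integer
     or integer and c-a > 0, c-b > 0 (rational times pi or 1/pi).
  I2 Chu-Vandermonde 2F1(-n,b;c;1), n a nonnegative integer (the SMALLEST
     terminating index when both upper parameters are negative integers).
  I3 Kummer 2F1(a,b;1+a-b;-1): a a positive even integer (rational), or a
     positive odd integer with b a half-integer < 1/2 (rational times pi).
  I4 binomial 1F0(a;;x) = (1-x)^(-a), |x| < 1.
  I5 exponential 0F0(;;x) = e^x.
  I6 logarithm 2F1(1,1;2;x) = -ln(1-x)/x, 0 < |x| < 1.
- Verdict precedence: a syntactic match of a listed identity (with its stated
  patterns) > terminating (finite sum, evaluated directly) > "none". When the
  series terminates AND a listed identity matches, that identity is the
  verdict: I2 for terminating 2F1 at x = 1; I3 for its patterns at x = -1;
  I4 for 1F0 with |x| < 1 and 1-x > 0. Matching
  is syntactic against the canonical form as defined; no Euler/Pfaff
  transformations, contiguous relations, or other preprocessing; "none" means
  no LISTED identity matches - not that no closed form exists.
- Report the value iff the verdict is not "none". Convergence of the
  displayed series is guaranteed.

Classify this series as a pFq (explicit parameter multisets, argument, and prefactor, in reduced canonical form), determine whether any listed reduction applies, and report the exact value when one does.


With C = -4/3: the canonical form is 2F1(1, 1; 2; 1/5). Verdict: this is logarithm (I6) (the logarithm: parameters (1,1;2), x = 1/5). Its exact value is (20/3) * ln(4/5).

First insight: t_0 being -4/3, the denominator's factorial ratio (prefactor -4/3) is a lower Pochhammer.
Ratio: r(k) = (1/5) * (k+1) (k+1) / [(k+2) (k+1)] - rational in k, leading ratio (1/5); with t_0 = -4/3, classification follows.


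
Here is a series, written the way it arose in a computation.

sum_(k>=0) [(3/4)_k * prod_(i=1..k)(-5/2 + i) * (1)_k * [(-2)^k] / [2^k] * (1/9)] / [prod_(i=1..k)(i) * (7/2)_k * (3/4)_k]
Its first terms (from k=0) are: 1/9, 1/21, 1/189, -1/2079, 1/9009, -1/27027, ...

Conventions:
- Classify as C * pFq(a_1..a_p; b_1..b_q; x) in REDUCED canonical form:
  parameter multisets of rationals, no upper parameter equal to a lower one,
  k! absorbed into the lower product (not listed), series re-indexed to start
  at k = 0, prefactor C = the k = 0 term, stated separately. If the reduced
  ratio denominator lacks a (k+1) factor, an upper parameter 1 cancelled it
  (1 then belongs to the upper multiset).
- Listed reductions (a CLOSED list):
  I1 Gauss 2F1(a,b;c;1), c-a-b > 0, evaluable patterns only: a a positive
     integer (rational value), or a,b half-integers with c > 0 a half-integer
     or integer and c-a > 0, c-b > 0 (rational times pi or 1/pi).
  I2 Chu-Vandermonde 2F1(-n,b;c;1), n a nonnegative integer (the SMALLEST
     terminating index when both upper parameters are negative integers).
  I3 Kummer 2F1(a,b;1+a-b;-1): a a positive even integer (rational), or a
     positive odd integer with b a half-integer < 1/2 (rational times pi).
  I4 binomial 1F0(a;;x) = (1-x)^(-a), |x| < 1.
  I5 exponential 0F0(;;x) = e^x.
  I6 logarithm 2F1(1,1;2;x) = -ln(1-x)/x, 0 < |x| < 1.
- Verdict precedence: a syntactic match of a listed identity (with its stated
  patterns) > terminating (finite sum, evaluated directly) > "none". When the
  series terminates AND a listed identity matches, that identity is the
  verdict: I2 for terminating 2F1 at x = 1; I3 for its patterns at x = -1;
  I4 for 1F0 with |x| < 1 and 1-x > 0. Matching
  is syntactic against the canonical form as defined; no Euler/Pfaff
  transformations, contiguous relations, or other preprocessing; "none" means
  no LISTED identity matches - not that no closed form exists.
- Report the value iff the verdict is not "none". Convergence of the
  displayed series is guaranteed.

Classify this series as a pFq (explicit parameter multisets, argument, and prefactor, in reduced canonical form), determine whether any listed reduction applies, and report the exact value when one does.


The series (x = -1) is 2F1: upper {-3/2, 1}, lower {7/2}, prefactor 1/9. Verdict: the Kummer evaluation I3 fires (x = -1; c = 7/2 equals 1+a-b for upper {-3/2, 1}: listed pattern). Its exact value is (5/96) * pi.

Key step: from the first term 1/9: the running product (C = 1/9, x = -1) telescopes to a rising factorial.
Ratio: r(k) = (-1) * (k-3/2) (k+1) / [(k+7/2) (k+1)] ; factor over Q: parameters, x = (-1), and C = 1/9.


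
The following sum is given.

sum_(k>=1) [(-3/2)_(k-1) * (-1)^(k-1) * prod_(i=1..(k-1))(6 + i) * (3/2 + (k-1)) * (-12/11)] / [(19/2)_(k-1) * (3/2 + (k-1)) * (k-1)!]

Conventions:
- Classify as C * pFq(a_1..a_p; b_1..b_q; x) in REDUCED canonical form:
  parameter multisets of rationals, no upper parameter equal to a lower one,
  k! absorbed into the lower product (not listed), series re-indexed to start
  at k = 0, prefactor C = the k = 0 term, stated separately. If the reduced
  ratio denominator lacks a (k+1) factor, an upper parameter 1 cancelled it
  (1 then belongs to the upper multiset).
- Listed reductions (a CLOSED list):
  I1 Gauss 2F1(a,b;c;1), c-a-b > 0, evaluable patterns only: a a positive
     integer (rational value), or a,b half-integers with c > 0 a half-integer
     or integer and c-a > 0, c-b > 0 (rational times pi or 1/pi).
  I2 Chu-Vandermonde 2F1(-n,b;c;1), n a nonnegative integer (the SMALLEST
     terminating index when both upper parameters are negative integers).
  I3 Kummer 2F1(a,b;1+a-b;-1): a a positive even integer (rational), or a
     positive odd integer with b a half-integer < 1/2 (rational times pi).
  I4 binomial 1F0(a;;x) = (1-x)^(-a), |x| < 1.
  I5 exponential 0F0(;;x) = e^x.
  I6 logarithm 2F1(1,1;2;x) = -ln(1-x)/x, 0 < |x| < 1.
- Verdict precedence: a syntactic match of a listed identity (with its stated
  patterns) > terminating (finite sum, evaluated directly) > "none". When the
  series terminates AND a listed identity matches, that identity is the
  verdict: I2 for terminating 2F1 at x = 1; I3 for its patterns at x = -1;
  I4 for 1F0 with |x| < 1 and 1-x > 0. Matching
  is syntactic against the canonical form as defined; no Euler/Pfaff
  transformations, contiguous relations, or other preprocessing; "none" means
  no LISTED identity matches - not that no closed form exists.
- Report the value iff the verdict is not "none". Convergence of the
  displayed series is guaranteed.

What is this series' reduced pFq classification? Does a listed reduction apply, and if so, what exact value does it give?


Key step: from the first term -12/11: the running product (C = -12/11, x = -1) telescopes to a rising factorial.
Adjacent-term ratio: r(k) = (-1) * (k-3/2) (k+7) / [(k+19/2) (k+1)] - rational in k. x = (-1); t_0 = -12/11; negate the roots.

Reduced: x = -1, 2F1, upper = {-3/2, 7}, lower = {19/2}, C = -12/11. Verdict: this is the Kummer evaluation I3 (x = -1; c = 19/2 equals 1+a-b for upper {-3/2, 7}: listed pattern). Its exact value is (-208845/262144) * pi.


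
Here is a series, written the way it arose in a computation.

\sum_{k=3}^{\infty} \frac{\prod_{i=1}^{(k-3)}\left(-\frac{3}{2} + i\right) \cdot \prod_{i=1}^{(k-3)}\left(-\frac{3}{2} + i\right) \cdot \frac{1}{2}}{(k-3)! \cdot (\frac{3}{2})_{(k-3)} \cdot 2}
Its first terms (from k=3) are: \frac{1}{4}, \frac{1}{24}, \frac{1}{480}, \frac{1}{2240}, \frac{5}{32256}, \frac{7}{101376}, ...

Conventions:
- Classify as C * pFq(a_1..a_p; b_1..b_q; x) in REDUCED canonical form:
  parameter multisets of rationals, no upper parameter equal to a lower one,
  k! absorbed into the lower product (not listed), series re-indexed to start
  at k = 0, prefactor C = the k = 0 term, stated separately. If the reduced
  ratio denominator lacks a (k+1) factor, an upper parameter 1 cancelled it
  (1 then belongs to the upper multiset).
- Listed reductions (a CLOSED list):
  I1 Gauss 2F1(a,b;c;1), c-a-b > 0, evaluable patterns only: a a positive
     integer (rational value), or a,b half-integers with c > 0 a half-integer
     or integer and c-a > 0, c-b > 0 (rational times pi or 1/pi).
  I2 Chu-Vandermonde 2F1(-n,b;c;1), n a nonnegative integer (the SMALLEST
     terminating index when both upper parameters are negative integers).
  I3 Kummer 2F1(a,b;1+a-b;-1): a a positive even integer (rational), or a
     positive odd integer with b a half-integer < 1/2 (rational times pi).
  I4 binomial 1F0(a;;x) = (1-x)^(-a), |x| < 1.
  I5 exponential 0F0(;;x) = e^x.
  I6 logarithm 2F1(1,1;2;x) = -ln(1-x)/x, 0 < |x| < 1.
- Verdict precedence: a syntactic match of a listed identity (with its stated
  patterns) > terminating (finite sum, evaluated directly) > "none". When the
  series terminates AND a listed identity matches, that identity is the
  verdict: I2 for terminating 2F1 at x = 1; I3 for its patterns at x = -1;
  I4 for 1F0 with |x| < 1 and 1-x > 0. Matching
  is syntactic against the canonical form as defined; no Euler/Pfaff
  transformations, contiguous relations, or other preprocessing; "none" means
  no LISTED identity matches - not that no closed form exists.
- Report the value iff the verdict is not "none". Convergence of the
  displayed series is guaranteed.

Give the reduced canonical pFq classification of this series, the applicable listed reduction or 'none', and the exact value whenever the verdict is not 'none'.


Structural cue: x = 1 and the running product (prefactor 1/4) telescopes to a rising factorial.
Step ratio: r(k) = 1 * (k-\frac{1}{2}) (k-\frac{1}{2}) / [(k+\frac{3}{2}) (k+1)] - rational in k. x = 1; t_0 = \frac{1}{4}; negate the roots.

Classification (C = \frac{1}{4}): 2F1 with upper {-\frac{1}{2}, -\frac{1}{2}}, lower {\frac{3}{2}}, argument x = 1. Verdict: Gauss (I1, half-integer pattern) matches (x = 1; upper {-\frac{1}{2}, -\frac{1}{2}} half-integers, c = \frac{3}{2} in the evaluable pattern). Exact value: \frac{3}{32} \cdot \pi.


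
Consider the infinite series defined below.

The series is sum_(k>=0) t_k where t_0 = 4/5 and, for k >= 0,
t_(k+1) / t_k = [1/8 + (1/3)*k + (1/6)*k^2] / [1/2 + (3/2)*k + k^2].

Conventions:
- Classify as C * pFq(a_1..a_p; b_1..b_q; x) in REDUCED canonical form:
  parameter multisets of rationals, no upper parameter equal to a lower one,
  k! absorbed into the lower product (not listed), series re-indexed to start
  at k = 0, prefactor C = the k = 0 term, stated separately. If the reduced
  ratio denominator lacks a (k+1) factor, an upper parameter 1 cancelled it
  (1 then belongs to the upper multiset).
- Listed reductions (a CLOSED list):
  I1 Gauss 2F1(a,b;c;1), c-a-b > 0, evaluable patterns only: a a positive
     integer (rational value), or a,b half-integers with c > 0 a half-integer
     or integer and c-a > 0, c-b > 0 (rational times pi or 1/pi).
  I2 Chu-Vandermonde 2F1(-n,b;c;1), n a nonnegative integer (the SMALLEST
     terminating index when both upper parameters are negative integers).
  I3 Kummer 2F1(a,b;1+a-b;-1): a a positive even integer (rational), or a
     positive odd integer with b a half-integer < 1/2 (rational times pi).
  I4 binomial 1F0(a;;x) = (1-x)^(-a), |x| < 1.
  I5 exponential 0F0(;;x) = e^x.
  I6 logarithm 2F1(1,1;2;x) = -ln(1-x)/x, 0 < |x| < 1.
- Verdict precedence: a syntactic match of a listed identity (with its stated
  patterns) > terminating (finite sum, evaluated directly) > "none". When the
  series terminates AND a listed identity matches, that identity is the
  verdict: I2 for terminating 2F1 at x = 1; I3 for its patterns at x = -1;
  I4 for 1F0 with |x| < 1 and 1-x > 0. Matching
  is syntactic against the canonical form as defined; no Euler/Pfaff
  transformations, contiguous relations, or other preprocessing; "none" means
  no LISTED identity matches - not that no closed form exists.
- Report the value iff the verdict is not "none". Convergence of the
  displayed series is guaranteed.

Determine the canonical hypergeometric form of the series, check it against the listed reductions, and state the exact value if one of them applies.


At argument 1/6: a 1F0 with upper {3/2}, lower {-}, scaled by C = 4/5. Verdict: this is the I4 binomial reduction (the 1F0 binomial series: exponent -3/2, x = 1/6). Hence: (4/5) * (5/6)^(-3/2).

Structural cue: with t_0 = 4/5, the ratio is unreduced: k + 1/2 divides both sides (C = 4/5, x = 1/6).
Consecutive-term ratio: r(k) = (1/6) * (k+3/2) / [(k+1)] ; factor over Q: parameters, x = (1/6), and C = 4/5.


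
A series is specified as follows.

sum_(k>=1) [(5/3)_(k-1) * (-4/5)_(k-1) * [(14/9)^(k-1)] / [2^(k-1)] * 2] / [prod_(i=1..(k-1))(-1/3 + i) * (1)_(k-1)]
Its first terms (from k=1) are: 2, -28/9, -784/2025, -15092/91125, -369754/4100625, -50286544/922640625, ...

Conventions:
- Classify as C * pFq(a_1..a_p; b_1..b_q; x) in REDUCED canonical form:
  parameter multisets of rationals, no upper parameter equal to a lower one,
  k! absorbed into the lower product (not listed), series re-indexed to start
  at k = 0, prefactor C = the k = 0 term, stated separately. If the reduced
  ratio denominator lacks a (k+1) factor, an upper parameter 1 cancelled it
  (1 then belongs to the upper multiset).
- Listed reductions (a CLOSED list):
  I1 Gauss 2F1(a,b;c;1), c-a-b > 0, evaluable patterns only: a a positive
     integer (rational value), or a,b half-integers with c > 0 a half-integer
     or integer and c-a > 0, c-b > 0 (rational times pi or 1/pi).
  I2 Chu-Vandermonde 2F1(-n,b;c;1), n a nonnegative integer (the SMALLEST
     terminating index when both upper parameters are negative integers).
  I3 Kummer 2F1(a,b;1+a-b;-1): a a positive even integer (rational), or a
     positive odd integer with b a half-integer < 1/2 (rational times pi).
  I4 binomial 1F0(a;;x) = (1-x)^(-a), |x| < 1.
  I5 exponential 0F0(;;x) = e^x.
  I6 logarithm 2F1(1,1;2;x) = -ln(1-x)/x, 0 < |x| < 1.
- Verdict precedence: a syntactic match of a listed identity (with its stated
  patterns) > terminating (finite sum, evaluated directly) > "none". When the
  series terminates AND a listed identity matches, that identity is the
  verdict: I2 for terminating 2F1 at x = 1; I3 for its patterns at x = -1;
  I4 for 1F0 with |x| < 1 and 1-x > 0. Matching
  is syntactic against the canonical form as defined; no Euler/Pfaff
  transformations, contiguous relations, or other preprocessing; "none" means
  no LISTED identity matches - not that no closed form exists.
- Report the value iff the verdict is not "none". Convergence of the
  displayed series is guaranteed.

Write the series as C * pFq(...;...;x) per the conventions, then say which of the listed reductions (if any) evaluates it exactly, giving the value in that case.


This is 2 * 2F1(-4/5, 5/3; 2/3; 7/9) in reduced canonical form. Verdict: none. No listed pattern accepts 2F1(-4/5, 5/3; 2/3; 7/9).

First insight: with t_0 = 2, the two k-th powers (prefactor 2) combine into one argument.
Consecutive-term ratio: r(k) = (7/9) * (k-4/5) (k+5/3) / [(k+2/3) (k+1)] - rational in k. x = (7/9); t_0 = 2; negate the roots.


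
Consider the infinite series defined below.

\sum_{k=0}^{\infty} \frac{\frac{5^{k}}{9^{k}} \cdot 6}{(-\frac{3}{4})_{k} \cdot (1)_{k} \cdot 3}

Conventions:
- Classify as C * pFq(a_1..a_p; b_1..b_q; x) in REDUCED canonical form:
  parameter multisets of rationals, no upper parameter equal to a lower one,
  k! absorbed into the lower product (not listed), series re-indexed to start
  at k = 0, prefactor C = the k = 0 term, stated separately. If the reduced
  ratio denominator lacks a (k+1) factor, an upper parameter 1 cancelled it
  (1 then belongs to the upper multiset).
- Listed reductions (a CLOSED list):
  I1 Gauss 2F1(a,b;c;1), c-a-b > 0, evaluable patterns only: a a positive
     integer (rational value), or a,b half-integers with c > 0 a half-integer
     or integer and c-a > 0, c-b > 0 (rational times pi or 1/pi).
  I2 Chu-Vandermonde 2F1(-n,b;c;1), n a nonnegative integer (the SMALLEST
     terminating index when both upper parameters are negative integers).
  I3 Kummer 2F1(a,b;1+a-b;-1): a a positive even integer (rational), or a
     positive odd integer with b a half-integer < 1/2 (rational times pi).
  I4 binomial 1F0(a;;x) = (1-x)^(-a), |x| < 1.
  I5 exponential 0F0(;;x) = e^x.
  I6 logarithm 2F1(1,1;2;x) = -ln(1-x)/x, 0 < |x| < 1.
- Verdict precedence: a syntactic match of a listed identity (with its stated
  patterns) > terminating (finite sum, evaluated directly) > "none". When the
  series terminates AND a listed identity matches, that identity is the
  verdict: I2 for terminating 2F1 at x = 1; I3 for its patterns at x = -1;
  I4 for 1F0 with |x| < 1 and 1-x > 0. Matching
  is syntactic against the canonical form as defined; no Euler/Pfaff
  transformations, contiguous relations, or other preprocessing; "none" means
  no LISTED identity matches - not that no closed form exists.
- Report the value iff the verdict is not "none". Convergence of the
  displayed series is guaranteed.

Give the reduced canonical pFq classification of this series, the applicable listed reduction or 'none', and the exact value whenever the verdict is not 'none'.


The series (x = \frac{5}{9}) is 0F1: upper {-}, lower {-\frac{3}{4}}, prefactor 2. Verdict: none - this 0F1 at x = \frac{5}{9} matches no listed pattern, and upper {-} holds no stopper.

Key observation: t_0 being 2, the two geometric factors (C = 2, x = 5/9) combine into one argument.
Ratio: r(k) = \frac{5}{9} * 1 / [(k-\frac{3}{4}) (k+1)] - rational; roots negated = parameters, x = \frac{5}{9}, C = 2.


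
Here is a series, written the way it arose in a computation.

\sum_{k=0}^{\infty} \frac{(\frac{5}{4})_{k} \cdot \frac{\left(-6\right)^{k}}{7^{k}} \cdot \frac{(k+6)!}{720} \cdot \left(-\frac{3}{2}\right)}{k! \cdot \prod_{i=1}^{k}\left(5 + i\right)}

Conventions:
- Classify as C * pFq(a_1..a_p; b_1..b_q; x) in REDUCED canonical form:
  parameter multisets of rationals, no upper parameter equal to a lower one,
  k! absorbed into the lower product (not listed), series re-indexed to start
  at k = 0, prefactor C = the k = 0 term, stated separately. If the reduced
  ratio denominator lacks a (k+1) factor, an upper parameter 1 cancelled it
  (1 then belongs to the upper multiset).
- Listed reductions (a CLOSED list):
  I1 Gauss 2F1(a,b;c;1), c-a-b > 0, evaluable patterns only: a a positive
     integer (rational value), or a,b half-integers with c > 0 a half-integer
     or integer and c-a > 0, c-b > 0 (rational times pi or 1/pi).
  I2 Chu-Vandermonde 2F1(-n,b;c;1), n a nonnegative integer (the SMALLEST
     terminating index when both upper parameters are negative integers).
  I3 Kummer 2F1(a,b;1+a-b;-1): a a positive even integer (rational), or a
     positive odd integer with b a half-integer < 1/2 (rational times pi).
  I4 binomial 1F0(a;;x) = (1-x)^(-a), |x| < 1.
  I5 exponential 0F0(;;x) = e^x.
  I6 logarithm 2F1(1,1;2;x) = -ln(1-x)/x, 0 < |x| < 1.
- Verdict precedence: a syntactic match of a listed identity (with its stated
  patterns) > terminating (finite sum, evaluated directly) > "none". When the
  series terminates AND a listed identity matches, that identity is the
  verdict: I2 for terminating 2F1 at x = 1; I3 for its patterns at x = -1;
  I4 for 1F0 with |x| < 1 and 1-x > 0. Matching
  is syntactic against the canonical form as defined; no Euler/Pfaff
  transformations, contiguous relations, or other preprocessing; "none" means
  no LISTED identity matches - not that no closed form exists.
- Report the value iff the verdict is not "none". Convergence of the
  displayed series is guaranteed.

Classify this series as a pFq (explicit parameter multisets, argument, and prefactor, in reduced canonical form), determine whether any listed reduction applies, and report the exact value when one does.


This is -\frac{3}{2} * 2F1(\frac{5}{4}, 7; 6; -\frac{6}{7}) in reduced canonical form. Verdict: none here - no I1-I6 shape fits x = -\frac{6}{7} with lower {6}.

Structural cue: t_0 being -\frac{3}{2}, the two geometric factors (C = -3/2) combine into one argument.
Ratio: r(k) = -\frac{6}{7} * (k+\frac{5}{4}) (k+7) / [(k+6) (k+1)] - rational in k. x = -\frac{6}{7}; t_0 = -\frac{3}{2}; negate the roots.


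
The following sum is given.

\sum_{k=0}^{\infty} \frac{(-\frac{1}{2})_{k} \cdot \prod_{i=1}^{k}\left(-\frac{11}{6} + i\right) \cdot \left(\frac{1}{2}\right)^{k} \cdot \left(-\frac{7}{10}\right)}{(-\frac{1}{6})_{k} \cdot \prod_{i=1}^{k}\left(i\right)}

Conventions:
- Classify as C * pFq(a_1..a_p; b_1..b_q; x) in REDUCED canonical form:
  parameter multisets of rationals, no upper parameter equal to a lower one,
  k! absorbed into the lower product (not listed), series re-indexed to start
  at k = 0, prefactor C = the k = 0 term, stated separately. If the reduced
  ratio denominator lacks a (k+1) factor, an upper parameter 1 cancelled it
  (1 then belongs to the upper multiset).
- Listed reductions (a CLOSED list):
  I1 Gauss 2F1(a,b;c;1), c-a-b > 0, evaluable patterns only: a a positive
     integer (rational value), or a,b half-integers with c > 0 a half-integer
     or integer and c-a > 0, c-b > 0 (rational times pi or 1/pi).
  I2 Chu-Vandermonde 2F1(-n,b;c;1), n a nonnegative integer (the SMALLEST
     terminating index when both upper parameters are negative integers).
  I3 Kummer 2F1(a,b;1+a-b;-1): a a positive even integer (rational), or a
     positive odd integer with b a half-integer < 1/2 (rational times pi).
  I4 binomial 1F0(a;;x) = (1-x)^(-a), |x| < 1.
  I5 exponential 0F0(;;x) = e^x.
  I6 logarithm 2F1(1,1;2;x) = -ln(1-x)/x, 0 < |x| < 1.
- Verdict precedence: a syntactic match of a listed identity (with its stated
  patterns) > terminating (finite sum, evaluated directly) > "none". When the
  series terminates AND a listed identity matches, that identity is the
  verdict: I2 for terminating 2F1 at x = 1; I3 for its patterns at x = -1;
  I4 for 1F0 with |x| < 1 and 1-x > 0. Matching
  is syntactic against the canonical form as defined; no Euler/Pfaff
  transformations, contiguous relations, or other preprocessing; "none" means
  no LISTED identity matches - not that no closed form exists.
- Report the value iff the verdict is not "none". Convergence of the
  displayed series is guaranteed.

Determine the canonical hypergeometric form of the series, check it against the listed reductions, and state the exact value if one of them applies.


Key step: with t_0 = -\frac{7}{10}, the product of the first k integers (C = -7/10) is k!.
Ratio: r(k) = \frac{1}{2} * (k-\frac{5}{6}) (k-\frac{1}{2}) / [(k-\frac{1}{6}) (k+1)] ; factor over Q: parameters, x = \frac{1}{2}, and C = -\frac{7}{10}.

Reduced: x = \frac{1}{2}, 2F1, upper = {-\frac{5}{6}, -\frac{1}{2}}, lower = {-\frac{1}{6}}, C = -\frac{7}{10}. Verdict: none - this 2F1 at x = \frac{1}{2} matches no listed pattern, and upper {-\frac{5}{6}, -\frac{1}{2}} holds no stopper.


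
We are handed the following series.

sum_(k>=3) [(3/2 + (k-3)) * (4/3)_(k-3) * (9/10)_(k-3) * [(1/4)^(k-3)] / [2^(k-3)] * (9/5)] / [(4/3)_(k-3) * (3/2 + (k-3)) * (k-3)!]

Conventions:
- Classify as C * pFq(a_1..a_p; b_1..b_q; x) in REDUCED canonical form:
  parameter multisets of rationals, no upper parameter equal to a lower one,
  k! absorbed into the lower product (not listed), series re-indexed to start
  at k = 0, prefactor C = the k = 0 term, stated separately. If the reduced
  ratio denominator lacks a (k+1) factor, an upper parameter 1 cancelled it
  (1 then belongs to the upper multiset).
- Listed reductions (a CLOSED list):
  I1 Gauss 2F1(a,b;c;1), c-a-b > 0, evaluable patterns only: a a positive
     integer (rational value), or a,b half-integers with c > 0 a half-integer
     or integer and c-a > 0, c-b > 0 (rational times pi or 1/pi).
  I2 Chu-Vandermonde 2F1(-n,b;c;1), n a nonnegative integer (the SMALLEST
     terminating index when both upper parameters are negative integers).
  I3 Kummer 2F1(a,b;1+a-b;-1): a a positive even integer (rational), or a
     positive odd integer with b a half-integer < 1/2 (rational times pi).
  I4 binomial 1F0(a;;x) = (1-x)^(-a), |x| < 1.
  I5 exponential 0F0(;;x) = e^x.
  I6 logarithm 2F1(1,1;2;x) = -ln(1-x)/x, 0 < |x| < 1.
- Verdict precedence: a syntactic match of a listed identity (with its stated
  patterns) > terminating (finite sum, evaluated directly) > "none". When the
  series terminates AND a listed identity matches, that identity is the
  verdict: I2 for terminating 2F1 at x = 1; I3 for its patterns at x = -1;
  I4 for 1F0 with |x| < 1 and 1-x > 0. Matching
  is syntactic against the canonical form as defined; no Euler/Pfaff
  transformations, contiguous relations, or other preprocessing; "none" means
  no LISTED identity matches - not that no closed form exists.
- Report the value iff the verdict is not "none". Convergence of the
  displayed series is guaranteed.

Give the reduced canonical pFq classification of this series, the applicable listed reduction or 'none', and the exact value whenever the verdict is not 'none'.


Key observation: t_0 being 9/5, the factor k + 3/2 cancels (top and bottom), leaving prefactor 9/5.
Consecutive-term ratio: r(k) = (1/8) * (k+9/10) / [(k+1)] - rational in k. x = (1/8); t_0 = 9/5; negate the roots.

Prefactor 9/5, argument 1/8: 1F0 with upper {9/10} over lower {-}. Verdict: the binomial series (I4) fires (the 1F0 binomial series: exponent -9/10, x = 1/8). Value: (9/5) * (7/8)^(-9/10).


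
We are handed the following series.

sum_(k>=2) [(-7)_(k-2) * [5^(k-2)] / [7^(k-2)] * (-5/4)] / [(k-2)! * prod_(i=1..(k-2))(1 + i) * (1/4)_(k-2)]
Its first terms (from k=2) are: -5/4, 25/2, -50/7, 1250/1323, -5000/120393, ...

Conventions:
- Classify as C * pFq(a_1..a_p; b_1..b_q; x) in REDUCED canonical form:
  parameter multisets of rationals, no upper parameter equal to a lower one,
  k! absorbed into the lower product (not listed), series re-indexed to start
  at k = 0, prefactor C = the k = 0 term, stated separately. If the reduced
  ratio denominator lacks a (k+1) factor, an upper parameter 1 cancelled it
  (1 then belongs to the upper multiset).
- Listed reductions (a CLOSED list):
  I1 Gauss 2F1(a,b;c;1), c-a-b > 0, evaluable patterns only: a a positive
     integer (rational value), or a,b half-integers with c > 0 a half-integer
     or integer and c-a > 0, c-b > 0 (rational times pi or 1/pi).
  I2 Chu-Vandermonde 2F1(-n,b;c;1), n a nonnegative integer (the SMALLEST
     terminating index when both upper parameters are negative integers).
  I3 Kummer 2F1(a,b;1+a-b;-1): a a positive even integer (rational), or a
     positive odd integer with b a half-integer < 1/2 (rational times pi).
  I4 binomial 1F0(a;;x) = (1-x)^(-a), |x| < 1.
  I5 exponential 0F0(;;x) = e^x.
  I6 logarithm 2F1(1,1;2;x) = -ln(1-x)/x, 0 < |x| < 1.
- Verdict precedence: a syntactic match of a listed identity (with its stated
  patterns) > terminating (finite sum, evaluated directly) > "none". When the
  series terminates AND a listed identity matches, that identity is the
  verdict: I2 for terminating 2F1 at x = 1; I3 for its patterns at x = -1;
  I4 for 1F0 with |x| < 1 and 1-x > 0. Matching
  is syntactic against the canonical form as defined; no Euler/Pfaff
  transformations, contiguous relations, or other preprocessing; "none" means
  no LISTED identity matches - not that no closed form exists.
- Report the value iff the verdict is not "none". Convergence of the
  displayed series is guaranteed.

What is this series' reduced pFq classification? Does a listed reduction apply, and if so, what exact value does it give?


Classification (C = -5/4): 1F2 with upper {-7}, lower {1/4, 2}, argument x = 5/7. Verdict: terminating at k = 7: the factor (-7)_k kills every later term; summing the 8 survivors is exact. Sum: 14479552675615/2889479675628.

The tell: x = (5/7) and the lower running product (C = -5/4, x = 5/7) is a rising factorial.
Adjacent-term ratio: r(k) = (5/7) * (k-7) / [(k+1/4) (k+2) (k+1)] - poly over poly, x = (5/7) from leading terms; C = -5/4 at k = 0.
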